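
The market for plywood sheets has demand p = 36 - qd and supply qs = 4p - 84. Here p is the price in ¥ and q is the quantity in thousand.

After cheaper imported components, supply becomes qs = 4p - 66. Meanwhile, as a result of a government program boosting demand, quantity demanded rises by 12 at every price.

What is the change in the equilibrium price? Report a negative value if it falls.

-1.2

Before the shock: 36 - p = 4p - 84 ⇒ 120 = 5p ⇒ p = 24, q = 12.
With the change applied: demand qd = 48 - p, supply qs = 4p - 66.
Setting them equal: 48 - p = 4p - 66 → 114 = 5p, so p = 22.8 and q = 25.2.
Δp = 22.8 − 24 = -1.2.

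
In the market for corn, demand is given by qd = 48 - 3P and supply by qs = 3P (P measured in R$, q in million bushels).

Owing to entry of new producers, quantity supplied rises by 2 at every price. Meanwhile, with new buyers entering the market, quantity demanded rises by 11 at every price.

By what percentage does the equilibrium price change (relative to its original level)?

+18.75

Solve the original market: 48 - 3P = 3P, hence P = 8 and q = 24.
After the shift, demand is qd = 59 - 3P and supply is qs = 3P + 2.
Equate the new curves: 59 - 3P = 3P + 2, giving 57 = 6P, P = 9.5, q = 30.5.
%ΔP = (9.5 − 8) / 8 × 100 = +18.75%.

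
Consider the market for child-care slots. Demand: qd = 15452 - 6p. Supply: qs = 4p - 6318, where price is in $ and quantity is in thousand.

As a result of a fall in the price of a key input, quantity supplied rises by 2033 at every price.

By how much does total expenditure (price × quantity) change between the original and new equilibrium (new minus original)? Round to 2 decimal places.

Before the shock: 15452 - 6p = 4p - 6318 ⇒ 21770 = 10p ⇒ p = 2177, q = 2390.
With the change applied: demand qd = 15452 - 6p, supply qs = 4p - 4285.
Clearing the new market: 15452 - 6p = 4p - 4285, so p = 1973.7 and q = 3609.8.
Expenditure moves from 2177×2390 = 5203030 to 1973.7×3609.8 = 7124662.26; change = +1921632.26.

+1921632.26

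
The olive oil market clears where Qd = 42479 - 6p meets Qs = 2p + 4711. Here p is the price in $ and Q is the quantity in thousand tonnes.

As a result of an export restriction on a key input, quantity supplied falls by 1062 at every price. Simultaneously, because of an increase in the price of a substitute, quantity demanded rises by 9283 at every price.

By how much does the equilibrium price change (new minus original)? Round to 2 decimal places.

Initially, 42479 - 6p = 2p + 4711, so 37768 = 8p and p = 4721, Q = 14153.
After the shift, demand is Qd = 51762 - 6p and supply is Qs = 2p + 3649.
New equilibrium: 51762 - 6p = 2p + 3649 ⇒ 48113 = 8p ⇒ p = 6014.125, Q = 15677.25.
Δp = 6014.125 − 4721 = +1293.13.

+1293.13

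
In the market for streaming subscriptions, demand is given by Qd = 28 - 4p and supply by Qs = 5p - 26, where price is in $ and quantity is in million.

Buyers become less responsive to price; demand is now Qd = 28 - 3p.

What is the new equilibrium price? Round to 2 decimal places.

6.75

Solve the original market: 28 - 4p = 5p - 26, hence p = 6 and Q = 4.
After the shift, demand is Qd = 28 - 3p and supply is Qs = 5p - 26.
New equilibrium: 28 - 3p = 5p - 26 ⇒ 54 = 8p ⇒ p = 6.75, Q = 7.75.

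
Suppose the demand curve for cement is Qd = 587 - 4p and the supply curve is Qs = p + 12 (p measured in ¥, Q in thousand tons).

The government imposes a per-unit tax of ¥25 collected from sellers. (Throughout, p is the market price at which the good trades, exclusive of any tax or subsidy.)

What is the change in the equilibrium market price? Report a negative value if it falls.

+5

Before the shock: 587 - 4p = p + 12 ⇒ 575 = 5p ⇒ p = 115, Q = 127.
Since sellers keep the price net of the tax, the effective supply curve becomes Qs = p - 13.
Equate the new curves: 587 - 4p = p - 13, giving 600 = 5p, p = 120, Q = 107.
Δp = 120 − 115 = +5.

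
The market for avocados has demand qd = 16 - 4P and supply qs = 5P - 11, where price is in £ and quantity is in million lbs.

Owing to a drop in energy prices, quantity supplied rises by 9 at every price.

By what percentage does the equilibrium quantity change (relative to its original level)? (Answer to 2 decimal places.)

+100.00

Original equilibrium: 16 - 4P = 5P - 11 gives 27 = 9P, so P = 3 and q = 4.
The new curves are qd = 16 - 4P (demand) and qs = 5P - 2 (supply).
New equilibrium: 16 - 4P = 5P - 2 ⇒ 18 = 9P ⇒ P = 2, q = 8.
%Δq = (8 − 4) / 4 × 100 = +100.00%.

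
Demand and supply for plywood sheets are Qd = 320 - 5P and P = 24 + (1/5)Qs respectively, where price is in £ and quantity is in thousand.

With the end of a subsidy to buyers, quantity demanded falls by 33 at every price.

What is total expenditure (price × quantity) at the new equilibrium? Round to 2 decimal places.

3398.45

Before the shock: 320 - 5P = 5P - 120 ⇒ 440 = 10P ⇒ P = 44, Q = 100.
The shock moves the curves to Qd = 287 - 5P and Qs = 5P - 120.
Clearing the new market: 287 - 5P = 5P - 120, so P = 40.7 and Q = 83.5.
New expenditure = 40.7 × 83.5 = 3398.45.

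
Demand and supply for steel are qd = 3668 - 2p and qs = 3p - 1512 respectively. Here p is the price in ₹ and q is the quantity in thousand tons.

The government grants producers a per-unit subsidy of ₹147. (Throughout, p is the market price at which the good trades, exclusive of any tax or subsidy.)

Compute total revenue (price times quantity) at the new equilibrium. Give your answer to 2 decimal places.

Initially, 3668 - 2p = 3p - 1512, so 5180 = 5p and p = 1036, q = 1596.
Since sellers receive the price plus the subsidy, the effective supply curve becomes qs = 3p - 1071.
Equate the new curves: 3668 - 2p = 3p - 1071, giving 4739 = 5p, p = 947.8, q = 1772.4.
New expenditure = 947.8 × 1772.4 = 1679880.72.

1679880.72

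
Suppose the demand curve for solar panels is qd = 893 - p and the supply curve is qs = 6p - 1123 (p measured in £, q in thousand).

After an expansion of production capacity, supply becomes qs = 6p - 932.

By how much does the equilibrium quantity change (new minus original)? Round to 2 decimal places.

Solve the original market: 893 - p = 6p - 1123, hence p = 288 and q = 605.
After the shift, demand is qd = 893 - p and supply is qs = 6p - 932.
Equate the new curves: 893 - p = 6p - 932, giving 1825 = 7p, p = 1825/7 ≈ 260.7143, q = 4426/7 ≈ 632.2857.
Δq = 632.2857 − 605 = +27.29.

+27.29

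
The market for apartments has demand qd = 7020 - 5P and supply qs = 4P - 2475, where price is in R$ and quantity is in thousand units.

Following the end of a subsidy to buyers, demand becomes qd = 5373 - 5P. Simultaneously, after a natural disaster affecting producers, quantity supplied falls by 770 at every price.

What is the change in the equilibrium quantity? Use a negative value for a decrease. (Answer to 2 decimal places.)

-1159.78

Solve the original market: 7020 - 5P = 4P - 2475, hence P = 1055 and q = 1745.
The shock moves the curves to qd = 5373 - 5P and qs = 4P - 3245.
Clearing the new market: 5373 - 5P = 4P - 3245, so P = 8618/9 ≈ 957.5556 and q = 5267/9 ≈ 585.2222.
Δq = 585.2222 − 1745 = -1159.78.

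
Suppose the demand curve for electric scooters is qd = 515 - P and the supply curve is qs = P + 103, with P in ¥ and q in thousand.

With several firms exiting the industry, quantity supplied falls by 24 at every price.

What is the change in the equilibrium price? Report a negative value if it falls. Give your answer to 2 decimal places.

Initially, 515 - P = P + 103, so 412 = 2P and P = 206, q = 309.
With the change applied: demand qd = 515 - P, supply qs = P + 79.
Equate the new curves: 515 - P = P + 79, giving 436 = 2P, P = 218, q = 297.
ΔP = 218 − 206 = +12.00.

+12.00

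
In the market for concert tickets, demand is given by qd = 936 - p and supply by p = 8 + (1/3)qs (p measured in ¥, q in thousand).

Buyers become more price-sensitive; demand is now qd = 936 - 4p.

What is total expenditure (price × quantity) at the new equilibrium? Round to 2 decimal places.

Before the shock: 936 - p = 3p - 24 ⇒ 960 = 4p ⇒ p = 240, q = 696.
After the shift, demand is qd = 936 - 4p and supply is qs = 3p - 24.
Setting them equal: 936 - 4p = 3p - 24 → 960 = 7p, so p = 960/7 ≈ 137.1429 and q = 2712/7 ≈ 387.4286.
New expenditure = 137.1429 × 387.4286 = 53133.06.

53133.06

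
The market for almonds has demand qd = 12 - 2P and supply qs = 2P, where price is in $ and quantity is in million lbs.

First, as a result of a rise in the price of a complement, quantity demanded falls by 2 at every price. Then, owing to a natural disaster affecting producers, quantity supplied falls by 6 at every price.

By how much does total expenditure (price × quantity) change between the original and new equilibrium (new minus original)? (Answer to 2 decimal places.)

Initially, 12 - 2P = 2P, so 12 = 4P and P = 3, q = 6.
After the shift, demand is qd = 10 - 2P and supply is qs = 2P - 6.
Setting them equal: 10 - 2P = 2P - 6 → 16 = 4P, so P = 4 and q = 2.
Expenditure moves from 3×6 = 18 to 4×2 = 8; change = -10.00.

-10.00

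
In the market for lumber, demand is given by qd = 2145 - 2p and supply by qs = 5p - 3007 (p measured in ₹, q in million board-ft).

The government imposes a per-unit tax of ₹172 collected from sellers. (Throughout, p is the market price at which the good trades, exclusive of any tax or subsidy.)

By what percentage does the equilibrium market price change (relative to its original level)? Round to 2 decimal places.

+16.69

Before the shock: 2145 - 2p = 5p - 3007 ⇒ 5152 = 7p ⇒ p = 736, q = 673.
Since sellers keep the price net of the tax, the effective supply curve becomes qs = 5p - 3867.
Setting them equal: 2145 - 2p = 5p - 3867 → 6012 = 7p, so p = 6012/7 ≈ 858.8571 and q = 2991/7 ≈ 427.2857.
%Δp = (858.8571 − 736) / 736 × 100 = +16.69%.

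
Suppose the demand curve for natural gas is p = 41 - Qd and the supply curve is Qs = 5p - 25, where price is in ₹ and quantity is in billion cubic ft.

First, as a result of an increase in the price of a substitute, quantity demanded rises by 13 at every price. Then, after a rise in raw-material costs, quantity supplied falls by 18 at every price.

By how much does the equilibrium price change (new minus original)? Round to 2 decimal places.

Initially, 41 - p = 5p - 25, so 66 = 6p and p = 11, Q = 30.
The shock moves the curves to Qd = 54 - p and Qs = 5p - 43.
Setting them equal: 54 - p = 5p - 43 → 97 = 6p, so p = 97/6 ≈ 16.1667 and Q = 227/6 ≈ 37.8333.
Δp = 16.1667 − 11 = +5.17.

+5.17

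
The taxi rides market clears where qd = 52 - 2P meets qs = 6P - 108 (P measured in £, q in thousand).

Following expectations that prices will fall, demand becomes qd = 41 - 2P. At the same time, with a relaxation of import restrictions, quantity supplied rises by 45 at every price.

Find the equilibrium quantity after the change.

Solve the original market: 52 - 2P = 6P - 108, hence P = 20 and q = 12.
The new curves are qd = 41 - 2P (demand) and qs = 6P - 63 (supply).
Equate the new curves: 41 - 2P = 6P - 63, giving 104 = 8P, P = 13, q = 15.

15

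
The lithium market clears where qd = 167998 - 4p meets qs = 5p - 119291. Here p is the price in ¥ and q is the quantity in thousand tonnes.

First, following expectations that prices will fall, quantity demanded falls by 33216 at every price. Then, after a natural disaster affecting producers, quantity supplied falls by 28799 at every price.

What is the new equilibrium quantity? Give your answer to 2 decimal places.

Solve the original market: 167998 - 4p = 5p - 119291, hence p = 31921 and q = 40314.
The shock moves the curves to qd = 134782 - 4p and qs = 5p - 148090.
New equilibrium: 134782 - 4p = 5p - 148090 ⇒ 282872 = 9p ⇒ p = 282872/9 ≈ 31430.2222, q = 81550/9 ≈ 9061.1111.

9061.11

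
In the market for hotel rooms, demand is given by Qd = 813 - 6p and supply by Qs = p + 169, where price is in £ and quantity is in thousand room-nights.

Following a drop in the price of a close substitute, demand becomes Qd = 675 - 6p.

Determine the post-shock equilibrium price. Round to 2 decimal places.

Solve the original market: 813 - 6p = p + 169, hence p = 92 and Q = 261.
After the shift, demand is Qd = 675 - 6p and supply is Qs = p + 169.
Clearing the new market: 675 - 6p = p + 169, so p = 506/7 ≈ 72.2857 and Q = 1689/7 ≈ 241.2857.

72.29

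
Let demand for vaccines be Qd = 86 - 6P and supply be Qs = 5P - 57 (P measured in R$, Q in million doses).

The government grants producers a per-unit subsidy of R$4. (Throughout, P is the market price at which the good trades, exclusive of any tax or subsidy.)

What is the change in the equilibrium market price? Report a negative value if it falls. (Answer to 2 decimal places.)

-1.82

Before the shock: 86 - 6P = 5P - 57 ⇒ 143 = 11P ⇒ P = 13, Q = 8.
Since sellers receive the price plus the subsidy, the effective supply curve becomes Qs = 5P - 37.
New equilibrium: 86 - 6P = 5P - 37 ⇒ 123 = 11P ⇒ P = 123/11 ≈ 11.1818, Q = 208/11 ≈ 18.9091.
ΔP = 11.1818 − 13 = -1.82.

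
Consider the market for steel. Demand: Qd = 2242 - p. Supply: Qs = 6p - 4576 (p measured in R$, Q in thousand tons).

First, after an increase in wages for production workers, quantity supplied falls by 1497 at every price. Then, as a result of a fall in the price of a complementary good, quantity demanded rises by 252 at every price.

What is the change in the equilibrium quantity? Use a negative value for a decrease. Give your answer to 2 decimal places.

Before the shock: 2242 - p = 6p - 4576 ⇒ 6818 = 7p ⇒ p = 974, Q = 1268.
With the change applied: demand Qd = 2494 - p, supply Qs = 6p - 6073.
Setting them equal: 2494 - p = 6p - 6073 → 8567 = 7p, so p = 8567/7 ≈ 1223.8571 and Q = 8891/7 ≈ 1270.1429.
ΔQ = 1270.1429 − 1268 = +2.14.

+2.14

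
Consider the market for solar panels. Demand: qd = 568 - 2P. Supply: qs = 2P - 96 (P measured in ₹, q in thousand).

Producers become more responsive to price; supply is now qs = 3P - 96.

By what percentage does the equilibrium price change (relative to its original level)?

Before the shock: 568 - 2P = 2P - 96 ⇒ 664 = 4P ⇒ P = 166, q = 236.
The new curves are qd = 568 - 2P (demand) and qs = 3P - 96 (supply).
Equate the new curves: 568 - 2P = 3P - 96, giving 664 = 5P, P = 132.8, q = 302.4.
%ΔP = (132.8 − 166) / 166 × 100 = -20%.

-20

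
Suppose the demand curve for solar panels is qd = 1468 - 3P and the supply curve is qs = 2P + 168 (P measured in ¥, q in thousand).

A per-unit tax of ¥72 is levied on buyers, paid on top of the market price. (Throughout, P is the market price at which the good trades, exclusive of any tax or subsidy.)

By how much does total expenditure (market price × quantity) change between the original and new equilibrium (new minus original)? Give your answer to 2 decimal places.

-48453.12

Before the shock: 1468 - 3P = 2P + 168 ⇒ 1300 = 5P ⇒ P = 260, q = 688.
Since buyers pay the price plus the tax, the effective demand curve becomes qd = 1252 - 3P.
New equilibrium: 1252 - 3P = 2P + 168 ⇒ 1084 = 5P ⇒ P = 216.8, q = 601.6.
Expenditure moves from 260×688 = 178880 to 216.8×601.6 = 130426.88; change = -48453.12.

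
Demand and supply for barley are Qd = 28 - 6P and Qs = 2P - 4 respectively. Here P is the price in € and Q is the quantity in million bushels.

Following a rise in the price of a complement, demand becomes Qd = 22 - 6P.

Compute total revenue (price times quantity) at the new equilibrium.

8.125

Initially, 28 - 6P = 2P - 4, so 32 = 8P and P = 4, Q = 4.
The new curves are Qd = 22 - 6P (demand) and Qs = 2P - 4 (supply).
Equate the new curves: 22 - 6P = 2P - 4, giving 26 = 8P, P = 3.25, Q = 2.5.
New expenditure = 3.25 × 2.5 = 8.125.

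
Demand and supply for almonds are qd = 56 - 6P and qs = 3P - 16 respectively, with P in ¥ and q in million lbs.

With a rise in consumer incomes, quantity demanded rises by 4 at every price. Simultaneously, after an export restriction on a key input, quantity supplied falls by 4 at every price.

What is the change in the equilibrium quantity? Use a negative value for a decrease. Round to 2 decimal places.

Initially, 56 - 6P = 3P - 16, so 72 = 9P and P = 8, q = 8.
With the change applied: demand qd = 60 - 6P, supply qs = 3P - 20.
Setting them equal: 60 - 6P = 3P - 20 → 80 = 9P, so P = 80/9 ≈ 8.8889 and q = 20/3 ≈ 6.6667.
Δq = 6.6667 − 8 = -1.33.

-1.33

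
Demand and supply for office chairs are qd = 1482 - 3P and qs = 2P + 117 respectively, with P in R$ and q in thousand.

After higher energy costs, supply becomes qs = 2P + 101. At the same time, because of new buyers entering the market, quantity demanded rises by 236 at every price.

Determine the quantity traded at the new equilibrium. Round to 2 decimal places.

747.80

Solve the original market: 1482 - 3P = 2P + 117, hence P = 273 and q = 663.
After the shift, demand is qd = 1718 - 3P and supply is qs = 2P + 101.
Setting them equal: 1718 - 3P = 2P + 101 → 1617 = 5P, so P = 323.4 and q = 747.8.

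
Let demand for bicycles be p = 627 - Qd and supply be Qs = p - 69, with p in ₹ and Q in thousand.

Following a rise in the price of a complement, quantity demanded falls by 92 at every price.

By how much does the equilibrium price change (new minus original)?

-46

Solve the original market: 627 - p = p - 69, hence p = 348 and Q = 279.
With the change applied: demand Qd = 535 - p, supply Qs = p - 69.
Setting them equal: 535 - p = p - 69 → 604 = 2p, so p = 302 and Q = 233.
Δp = 302 − 348 = -46.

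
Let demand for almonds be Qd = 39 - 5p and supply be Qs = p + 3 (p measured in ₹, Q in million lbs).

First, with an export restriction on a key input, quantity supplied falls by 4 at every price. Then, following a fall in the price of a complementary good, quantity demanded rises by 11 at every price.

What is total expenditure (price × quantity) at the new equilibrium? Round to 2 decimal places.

63.75

Initially, 39 - 5p = p + 3, so 36 = 6p and p = 6, Q = 9.
With the change applied: demand Qd = 50 - 5p, supply Qs = p - 1.
Equate the new curves: 50 - 5p = p - 1, giving 51 = 6p, p = 8.5, Q = 7.5.
New expenditure = 8.5 × 7.5 = 63.75.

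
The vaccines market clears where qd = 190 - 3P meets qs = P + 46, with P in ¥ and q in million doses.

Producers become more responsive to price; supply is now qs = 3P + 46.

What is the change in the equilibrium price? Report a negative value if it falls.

Before the shock: 190 - 3P = P + 46 ⇒ 144 = 4P ⇒ P = 36, q = 82.
The shock moves the curves to qd = 190 - 3P and qs = 3P + 46.
Clearing the new market: 190 - 3P = 3P + 46, so P = 24 and q = 118.
ΔP = 24 − 36 = -12.

-12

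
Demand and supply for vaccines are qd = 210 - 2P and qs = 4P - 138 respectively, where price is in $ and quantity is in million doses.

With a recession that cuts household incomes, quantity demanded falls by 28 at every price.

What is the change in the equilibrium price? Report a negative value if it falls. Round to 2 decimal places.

-4.67

Initially, 210 - 2P = 4P - 138, so 348 = 6P and P = 58, q = 94.
After the shift, demand is qd = 182 - 2P and supply is qs = 4P - 138.
Equate the new curves: 182 - 2P = 4P - 138, giving 320 = 6P, P = 160/3 ≈ 53.3333, q = 226/3 ≈ 75.3333.
ΔP = 53.3333 − 58 = -4.67.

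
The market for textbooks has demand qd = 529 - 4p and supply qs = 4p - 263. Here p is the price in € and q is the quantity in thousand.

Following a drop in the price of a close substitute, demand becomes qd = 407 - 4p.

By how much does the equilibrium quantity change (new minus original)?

-61

Original equilibrium: 529 - 4p = 4p - 263 gives 792 = 8p, so p = 99 and q = 133.
With the change applied: demand qd = 407 - 4p, supply qs = 4p - 263.
Clearing the new market: 407 - 4p = 4p - 263, so p = 83.75 and q = 72.
Δq = 72 − 133 = -61.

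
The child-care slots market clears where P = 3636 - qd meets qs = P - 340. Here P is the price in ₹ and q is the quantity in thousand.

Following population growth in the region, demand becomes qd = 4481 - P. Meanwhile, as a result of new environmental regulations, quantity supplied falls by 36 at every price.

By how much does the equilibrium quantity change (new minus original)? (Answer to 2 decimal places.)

+404.50

Original equilibrium: 3636 - P = P - 340 gives 3976 = 2P, so P = 1988 and q = 1648.
The new curves are qd = 4481 - P (demand) and qs = P - 376 (supply).
New equilibrium: 4481 - P = P - 376 ⇒ 4857 = 2P ⇒ P = 2428.5, q = 2052.5.
Δq = 2052.5 − 1648 = +404.50.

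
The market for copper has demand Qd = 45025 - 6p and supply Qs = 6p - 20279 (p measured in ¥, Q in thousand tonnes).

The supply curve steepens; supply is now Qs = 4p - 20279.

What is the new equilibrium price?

6530.4

Initially, 45025 - 6p = 6p - 20279, so 65304 = 12p and p = 5442, Q = 12373.
After the shift, demand is Qd = 45025 - 6p and supply is Qs = 4p - 20279.
Setting them equal: 45025 - 6p = 4p - 20279 → 65304 = 10p, so p = 6530.4 and Q = 5842.6.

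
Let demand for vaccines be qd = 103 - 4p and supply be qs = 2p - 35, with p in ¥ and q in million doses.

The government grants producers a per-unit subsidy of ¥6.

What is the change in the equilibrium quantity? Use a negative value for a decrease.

Initially, 103 - 4p = 2p - 35, so 138 = 6p and p = 23, q = 11.
Since sellers receive the price plus the subsidy, the effective supply curve becomes qs = 2p - 23.
Clearing the new market: 103 - 4p = 2p - 23, so p = 21 and q = 19.
Δq = 19 − 11 = +8.

+8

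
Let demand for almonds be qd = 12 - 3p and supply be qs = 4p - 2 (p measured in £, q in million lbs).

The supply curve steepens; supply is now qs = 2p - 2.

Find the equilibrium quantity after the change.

3.6

Before the shock: 12 - 3p = 4p - 2 ⇒ 14 = 7p ⇒ p = 2, q = 6.
The shock moves the curves to qd = 12 - 3p and qs = 2p - 2.
Setting them equal: 12 - 3p = 2p - 2 → 14 = 5p, so p = 2.8 and q = 3.6.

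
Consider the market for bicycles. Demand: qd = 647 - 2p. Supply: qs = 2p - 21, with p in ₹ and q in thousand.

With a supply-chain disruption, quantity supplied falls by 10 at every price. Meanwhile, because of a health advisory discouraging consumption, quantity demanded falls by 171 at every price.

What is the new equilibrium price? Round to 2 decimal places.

Original equilibrium: 647 - 2p = 2p - 21 gives 668 = 4p, so p = 167 and q = 313.
After the shift, demand is qd = 476 - 2p and supply is qs = 2p - 31.
Setting them equal: 476 - 2p = 2p - 31 → 507 = 4p, so p = 126.75 and q = 222.5.

126.75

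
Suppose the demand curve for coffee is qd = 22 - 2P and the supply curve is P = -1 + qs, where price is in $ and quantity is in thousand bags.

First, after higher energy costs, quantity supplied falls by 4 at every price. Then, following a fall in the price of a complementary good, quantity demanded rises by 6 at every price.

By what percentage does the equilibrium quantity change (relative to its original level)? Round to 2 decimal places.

Before the shock: 22 - 2P = P + 1 ⇒ 21 = 3P ⇒ P = 7, q = 8.
The shock moves the curves to qd = 28 - 2P and qs = P - 3.
Equate the new curves: 28 - 2P = P - 3, giving 31 = 3P, P = 31/3 ≈ 10.3333, q = 22/3 ≈ 7.3333.
%Δq = (7.3333 − 8) / 8 × 100 = -8.33%.

-8.33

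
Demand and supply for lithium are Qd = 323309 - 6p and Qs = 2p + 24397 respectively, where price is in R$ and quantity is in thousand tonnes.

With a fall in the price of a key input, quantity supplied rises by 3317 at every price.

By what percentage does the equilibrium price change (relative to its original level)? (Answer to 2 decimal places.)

Initially, 323309 - 6p = 2p + 24397, so 298912 = 8p and p = 37364, Q = 99125.
The shock moves the curves to Qd = 323309 - 6p and Qs = 2p + 27714.
Equate the new curves: 323309 - 6p = 2p + 27714, giving 295595 = 8p, p = 36949.375, Q = 101612.75.
%Δp = (36949.375 − 37364) / 37364 × 100 = -1.11%.

-1.11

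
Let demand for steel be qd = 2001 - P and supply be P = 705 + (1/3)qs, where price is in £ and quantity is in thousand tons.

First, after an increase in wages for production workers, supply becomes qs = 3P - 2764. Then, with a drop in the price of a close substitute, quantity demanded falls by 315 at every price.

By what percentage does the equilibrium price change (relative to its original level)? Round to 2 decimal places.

+8.11

Original equilibrium: 2001 - P = 3P - 2115 gives 4116 = 4P, so P = 1029 and q = 972.
With the change applied: demand qd = 1686 - P, supply qs = 3P - 2764.
Setting them equal: 1686 - P = 3P - 2764 → 4450 = 4P, so P = 1112.5 and q = 573.5.
%ΔP = (1112.5 − 1029) / 1029 × 100 = +8.11%.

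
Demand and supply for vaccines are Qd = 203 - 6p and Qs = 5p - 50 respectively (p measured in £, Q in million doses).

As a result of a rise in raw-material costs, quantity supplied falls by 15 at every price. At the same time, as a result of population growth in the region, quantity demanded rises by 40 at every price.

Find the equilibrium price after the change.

Solve the original market: 203 - 6p = 5p - 50, hence p = 23 and Q = 65.
With the change applied: demand Qd = 243 - 6p, supply Qs = 5p - 65.
Clearing the new market: 243 - 6p = 5p - 65, so p = 28 and Q = 75.

28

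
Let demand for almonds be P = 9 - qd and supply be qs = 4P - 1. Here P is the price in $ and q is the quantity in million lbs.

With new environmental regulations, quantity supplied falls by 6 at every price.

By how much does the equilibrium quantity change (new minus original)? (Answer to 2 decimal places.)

-1.20

Initially, 9 - P = 4P - 1, so 10 = 5P and P = 2, q = 7.
The new curves are qd = 9 - P (demand) and qs = 4P - 7 (supply).
New equilibrium: 9 - P = 4P - 7 ⇒ 16 = 5P ⇒ P = 3.2, q = 5.8.
Δq = 5.8 − 7 = -1.20.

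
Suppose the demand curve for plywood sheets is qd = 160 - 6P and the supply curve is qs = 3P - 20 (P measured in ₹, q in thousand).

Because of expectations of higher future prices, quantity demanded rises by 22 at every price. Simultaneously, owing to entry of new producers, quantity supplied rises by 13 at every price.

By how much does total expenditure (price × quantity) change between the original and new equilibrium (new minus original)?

Before the shock: 160 - 6P = 3P - 20 ⇒ 180 = 9P ⇒ P = 20, q = 40.
The new curves are qd = 182 - 6P (demand) and qs = 3P - 7 (supply).
New equilibrium: 182 - 6P = 3P - 7 ⇒ 189 = 9P ⇒ P = 21, q = 56.
Expenditure moves from 20×40 = 800 to 21×56 = 1176; change = +376.

+376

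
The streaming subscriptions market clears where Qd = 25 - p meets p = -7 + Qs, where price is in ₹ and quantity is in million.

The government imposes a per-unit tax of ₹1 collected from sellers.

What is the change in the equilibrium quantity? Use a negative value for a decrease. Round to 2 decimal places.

Solve the original market: 25 - p = p + 7, hence p = 9 and Q = 16.
Since sellers keep the price net of the tax, the effective supply curve becomes Qs = p + 6.
Equate the new curves: 25 - p = p + 6, giving 19 = 2p, p = 9.5, Q = 15.5.
ΔQ = 15.5 − 16 = -0.50.

-0.50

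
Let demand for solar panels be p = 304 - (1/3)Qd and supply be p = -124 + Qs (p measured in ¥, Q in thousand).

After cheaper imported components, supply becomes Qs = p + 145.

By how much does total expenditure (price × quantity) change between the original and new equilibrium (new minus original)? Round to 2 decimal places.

Solve the original market: 912 - 3p = p + 124, hence p = 197 and Q = 321.
With the change applied: demand Qd = 912 - 3p, supply Qs = p + 145.
Equate the new curves: 912 - 3p = p + 145, giving 767 = 4p, p = 191.75, Q = 336.75.
Expenditure moves from 197×321 = 63237 to 191.75×336.75 = 64571.8125; change = +1334.81.

+1334.81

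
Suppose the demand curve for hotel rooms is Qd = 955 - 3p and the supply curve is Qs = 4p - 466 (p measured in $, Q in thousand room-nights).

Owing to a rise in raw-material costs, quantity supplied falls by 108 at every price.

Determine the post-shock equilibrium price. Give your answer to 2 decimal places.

Before the shock: 955 - 3p = 4p - 466 ⇒ 1421 = 7p ⇒ p = 203, Q = 346.
With the change applied: demand Qd = 955 - 3p, supply Qs = 4p - 574.
New equilibrium: 955 - 3p = 4p - 574 ⇒ 1529 = 7p ⇒ p = 1529/7 ≈ 218.4286, Q = 2098/7 ≈ 299.7143.

218.43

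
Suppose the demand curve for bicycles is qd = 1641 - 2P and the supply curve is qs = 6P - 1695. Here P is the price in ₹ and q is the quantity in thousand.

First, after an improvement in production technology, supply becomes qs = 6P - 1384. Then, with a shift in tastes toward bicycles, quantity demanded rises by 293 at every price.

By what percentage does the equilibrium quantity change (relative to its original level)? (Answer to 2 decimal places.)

Initially, 1641 - 2P = 6P - 1695, so 3336 = 8P and P = 417, q = 807.
After the shift, demand is qd = 1934 - 2P and supply is qs = 6P - 1384.
New equilibrium: 1934 - 2P = 6P - 1384 ⇒ 3318 = 8P ⇒ P = 414.75, q = 1104.5.
%Δq = (1104.5 − 807) / 807 × 100 = +36.86%.

+36.86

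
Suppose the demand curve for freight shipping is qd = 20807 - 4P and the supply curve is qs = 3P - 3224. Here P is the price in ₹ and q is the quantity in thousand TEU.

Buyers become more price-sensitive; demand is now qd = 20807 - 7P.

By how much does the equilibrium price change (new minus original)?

Solve the original market: 20807 - 4P = 3P - 3224, hence P = 3433 and q = 7075.
After the shift, demand is qd = 20807 - 7P and supply is qs = 3P - 3224.
New equilibrium: 20807 - 7P = 3P - 3224 ⇒ 24031 = 10P ⇒ P = 2403.1, q = 3985.3.
ΔP = 2403.1 − 3433 = -1029.9.

-1029.9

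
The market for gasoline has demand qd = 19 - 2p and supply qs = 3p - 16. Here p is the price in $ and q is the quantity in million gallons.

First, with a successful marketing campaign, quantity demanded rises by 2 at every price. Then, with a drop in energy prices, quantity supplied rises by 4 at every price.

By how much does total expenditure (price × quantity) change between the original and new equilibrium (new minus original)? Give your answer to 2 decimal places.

+16.48

Solve the original market: 19 - 2p = 3p - 16, hence p = 7 and q = 5.
The shock moves the curves to qd = 21 - 2p and qs = 3p - 12.
New equilibrium: 21 - 2p = 3p - 12 ⇒ 33 = 5p ⇒ p = 6.6, q = 7.8.
Expenditure moves from 7×5 = 35 to 6.6×7.8 = 51.48; change = +16.48.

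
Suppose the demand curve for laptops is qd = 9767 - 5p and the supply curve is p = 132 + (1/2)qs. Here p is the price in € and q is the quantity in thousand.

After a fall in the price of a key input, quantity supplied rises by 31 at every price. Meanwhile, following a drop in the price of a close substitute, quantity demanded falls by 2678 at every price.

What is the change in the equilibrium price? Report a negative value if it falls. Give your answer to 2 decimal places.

Solve the original market: 9767 - 5p = 2p - 264, hence p = 1433 and q = 2602.
The shock moves the curves to qd = 7089 - 5p and qs = 2p - 233.
Equate the new curves: 7089 - 5p = 2p - 233, giving 7322 = 7p, p = 1046, q = 1859.
Δp = 1046 − 1433 = -387.00.

-387.00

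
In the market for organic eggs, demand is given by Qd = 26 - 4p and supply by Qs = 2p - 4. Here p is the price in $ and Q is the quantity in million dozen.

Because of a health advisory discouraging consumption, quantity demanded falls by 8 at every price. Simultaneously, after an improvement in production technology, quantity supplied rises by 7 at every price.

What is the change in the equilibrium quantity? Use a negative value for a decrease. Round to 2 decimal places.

+2.00

Initially, 26 - 4p = 2p - 4, so 30 = 6p and p = 5, Q = 6.
After the shift, demand is Qd = 18 - 4p and supply is Qs = 2p + 3.
Setting them equal: 18 - 4p = 2p + 3 → 15 = 6p, so p = 2.5 and Q = 8.
ΔQ = 8 − 6 = +2.00.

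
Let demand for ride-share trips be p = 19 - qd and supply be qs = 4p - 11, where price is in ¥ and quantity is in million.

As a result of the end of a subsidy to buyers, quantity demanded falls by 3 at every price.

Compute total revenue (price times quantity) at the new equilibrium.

57.24

Before the shock: 19 - p = 4p - 11 ⇒ 30 = 5p ⇒ p = 6, q = 13.
With the change applied: demand qd = 16 - p, supply qs = 4p - 11.
Equate the new curves: 16 - p = 4p - 11, giving 27 = 5p, p = 5.4, q = 10.6.
New expenditure = 5.4 × 10.6 = 57.24.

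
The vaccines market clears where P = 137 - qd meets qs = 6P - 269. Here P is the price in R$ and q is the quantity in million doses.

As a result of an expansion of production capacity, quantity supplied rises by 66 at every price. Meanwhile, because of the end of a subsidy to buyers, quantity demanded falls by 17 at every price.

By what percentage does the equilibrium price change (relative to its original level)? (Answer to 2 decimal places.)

-20.44

Original equilibrium: 137 - P = 6P - 269 gives 406 = 7P, so P = 58 and q = 79.
The shock moves the curves to qd = 120 - P and qs = 6P - 203.
Setting them equal: 120 - P = 6P - 203 → 323 = 7P, so P = 323/7 ≈ 46.1429 and q = 517/7 ≈ 73.8571.
%ΔP = (46.1429 − 58) / 58 × 100 = -20.44%.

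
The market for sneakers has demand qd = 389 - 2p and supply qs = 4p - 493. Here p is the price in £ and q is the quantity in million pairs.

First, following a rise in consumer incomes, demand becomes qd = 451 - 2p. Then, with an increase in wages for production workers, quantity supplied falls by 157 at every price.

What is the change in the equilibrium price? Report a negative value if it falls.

+36.5

Before the shock: 389 - 2p = 4p - 493 ⇒ 882 = 6p ⇒ p = 147, q = 95.
After the shift, demand is qd = 451 - 2p and supply is qs = 4p - 650.
Setting them equal: 451 - 2p = 4p - 650 → 1101 = 6p, so p = 183.5 and q = 84.
Δp = 183.5 − 147 = +36.5.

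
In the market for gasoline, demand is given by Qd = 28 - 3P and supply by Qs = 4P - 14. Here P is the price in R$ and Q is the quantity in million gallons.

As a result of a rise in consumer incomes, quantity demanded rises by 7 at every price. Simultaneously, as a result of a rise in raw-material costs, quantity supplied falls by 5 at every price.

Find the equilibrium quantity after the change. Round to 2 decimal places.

11.86

Initially, 28 - 3P = 4P - 14, so 42 = 7P and P = 6, Q = 10.
After the shift, demand is Qd = 35 - 3P and supply is Qs = 4P - 19.
Clearing the new market: 35 - 3P = 4P - 19, so P = 54/7 ≈ 7.7143 and Q = 83/7 ≈ 11.8571.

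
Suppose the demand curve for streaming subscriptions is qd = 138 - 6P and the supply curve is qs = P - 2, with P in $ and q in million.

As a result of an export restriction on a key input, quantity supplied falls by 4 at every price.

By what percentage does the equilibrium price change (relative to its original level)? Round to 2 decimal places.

Initially, 138 - 6P = P - 2, so 140 = 7P and P = 20, q = 18.
The shock moves the curves to qd = 138 - 6P and qs = P - 6.
Equate the new curves: 138 - 6P = P - 6, giving 144 = 7P, P = 144/7 ≈ 20.5714, q = 102/7 ≈ 14.5714.
%ΔP = (20.5714 − 20) / 20 × 100 = +2.86%.

+2.86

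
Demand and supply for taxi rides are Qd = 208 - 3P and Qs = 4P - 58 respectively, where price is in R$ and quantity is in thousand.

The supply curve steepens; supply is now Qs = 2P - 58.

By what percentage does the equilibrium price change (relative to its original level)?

Original equilibrium: 208 - 3P = 4P - 58 gives 266 = 7P, so P = 38 and Q = 94.
With the change applied: demand Qd = 208 - 3P, supply Qs = 2P - 58.
Setting them equal: 208 - 3P = 2P - 58 → 266 = 5P, so P = 53.2 and Q = 48.4.
%ΔP = (53.2 − 38) / 38 × 100 = +40%.

+40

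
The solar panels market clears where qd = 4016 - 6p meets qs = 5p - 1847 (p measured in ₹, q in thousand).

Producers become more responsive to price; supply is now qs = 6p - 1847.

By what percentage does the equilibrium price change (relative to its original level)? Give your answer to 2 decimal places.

Solve the original market: 4016 - 6p = 5p - 1847, hence p = 533 and q = 818.
After the shift, demand is qd = 4016 - 6p and supply is qs = 6p - 1847.
Equate the new curves: 4016 - 6p = 6p - 1847, giving 5863 = 12p, p = 5863/12 ≈ 488.5833, q = 1084.5.
%Δp = (488.5833 − 533) / 533 × 100 = -8.33%.

-8.33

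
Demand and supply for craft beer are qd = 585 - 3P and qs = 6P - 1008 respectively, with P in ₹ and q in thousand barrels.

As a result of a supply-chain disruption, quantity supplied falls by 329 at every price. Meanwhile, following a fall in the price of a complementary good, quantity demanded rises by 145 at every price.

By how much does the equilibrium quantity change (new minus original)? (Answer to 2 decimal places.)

-13.00

Original equilibrium: 585 - 3P = 6P - 1008 gives 1593 = 9P, so P = 177 and q = 54.
With the change applied: demand qd = 730 - 3P, supply qs = 6P - 1337.
Setting them equal: 730 - 3P = 6P - 1337 → 2067 = 9P, so P = 689/3 ≈ 229.6667 and q = 41.
Δq = 41 − 54 = -13.00.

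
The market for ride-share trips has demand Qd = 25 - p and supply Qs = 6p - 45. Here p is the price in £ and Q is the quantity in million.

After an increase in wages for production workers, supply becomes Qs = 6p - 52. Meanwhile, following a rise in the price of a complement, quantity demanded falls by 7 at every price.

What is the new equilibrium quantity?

Original equilibrium: 25 - p = 6p - 45 gives 70 = 7p, so p = 10 and Q = 15.
The shock moves the curves to Qd = 18 - p and Qs = 6p - 52.
Equate the new curves: 18 - p = 6p - 52, giving 70 = 7p, p = 10, Q = 8.

8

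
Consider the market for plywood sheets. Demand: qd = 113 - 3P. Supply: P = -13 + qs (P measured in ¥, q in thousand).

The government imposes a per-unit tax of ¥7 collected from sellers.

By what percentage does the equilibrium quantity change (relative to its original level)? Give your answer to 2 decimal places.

-13.82

Initially, 113 - 3P = P + 13, so 100 = 4P and P = 25, q = 38.
Since sellers keep the price net of the tax, the effective supply curve becomes qs = P + 6.
Setting them equal: 113 - 3P = P + 6 → 107 = 4P, so P = 26.75 and q = 32.75.
%Δq = (32.75 − 38) / 38 × 100 = -13.82%.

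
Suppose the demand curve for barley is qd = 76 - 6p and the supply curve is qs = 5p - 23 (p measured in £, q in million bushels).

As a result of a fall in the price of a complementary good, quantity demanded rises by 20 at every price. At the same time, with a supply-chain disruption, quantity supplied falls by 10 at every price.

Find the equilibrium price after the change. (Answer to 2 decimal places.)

11.73

Original equilibrium: 76 - 6p = 5p - 23 gives 99 = 11p, so p = 9 and q = 22.
The shock moves the curves to qd = 96 - 6p and qs = 5p - 33.
Clearing the new market: 96 - 6p = 5p - 33, so p = 129/11 ≈ 11.7273 and q = 282/11 ≈ 25.6364.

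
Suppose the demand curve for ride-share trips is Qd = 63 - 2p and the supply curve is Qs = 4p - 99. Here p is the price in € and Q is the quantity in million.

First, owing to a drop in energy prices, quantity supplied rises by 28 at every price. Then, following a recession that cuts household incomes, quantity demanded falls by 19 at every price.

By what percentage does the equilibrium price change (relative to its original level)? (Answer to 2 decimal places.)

-29.01

Initially, 63 - 2p = 4p - 99, so 162 = 6p and p = 27, Q = 9.
The new curves are Qd = 44 - 2p (demand) and Qs = 4p - 71 (supply).
Equate the new curves: 44 - 2p = 4p - 71, giving 115 = 6p, p = 115/6 ≈ 19.1667, Q = 17/3 ≈ 5.6667.
%Δp = (19.1667 − 27) / 27 × 100 = -29.01%.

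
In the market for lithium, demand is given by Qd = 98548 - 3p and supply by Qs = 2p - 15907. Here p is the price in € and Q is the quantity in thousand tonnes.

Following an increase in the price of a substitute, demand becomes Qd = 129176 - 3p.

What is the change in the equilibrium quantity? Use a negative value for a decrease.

+12251.2

Solve the original market: 98548 - 3p = 2p - 15907, hence p = 22891 and Q = 29875.
The new curves are Qd = 129176 - 3p (demand) and Qs = 2p - 15907 (supply).
Clearing the new market: 129176 - 3p = 2p - 15907, so p = 29016.6 and Q = 42126.2.
ΔQ = 42126.2 − 29875 = +12251.2.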